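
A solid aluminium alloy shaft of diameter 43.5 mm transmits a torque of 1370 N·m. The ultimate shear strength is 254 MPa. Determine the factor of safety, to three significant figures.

n = 3.00

τ = 16T/(πd³) = 16×1370000/(π×43.5³) = 84.77 MPa.
n = τ_limit/τ = 254/84.77 = 2.996.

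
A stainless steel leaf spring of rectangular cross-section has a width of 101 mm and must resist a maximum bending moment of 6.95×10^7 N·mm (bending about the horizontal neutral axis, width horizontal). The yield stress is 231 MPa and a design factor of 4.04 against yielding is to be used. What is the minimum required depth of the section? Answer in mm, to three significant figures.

σ_allow = 231/4.04 = 57.18 MPa.
For a rectangular section σ = 6M/(bh²), so h² = 6M/(b σ_allow) = 6×6.9500×10^7/(101×57.18) = 72210 mm².
h = 268.7 mm.

h = 269 mm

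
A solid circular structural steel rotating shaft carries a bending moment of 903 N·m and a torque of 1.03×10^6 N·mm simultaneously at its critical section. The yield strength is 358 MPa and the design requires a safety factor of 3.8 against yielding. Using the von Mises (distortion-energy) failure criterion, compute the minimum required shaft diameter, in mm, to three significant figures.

σ_allow = σ_y/n = 358/3.8 = 94.21 MPa.
For a solid shaft σ_b = 32M/(πd³) and τ = 16T/(πd³), so the von Mises stress is σ' = (16/πd³)·√(4M²+3T²).
√(4M²+3T²) = √(4×(903000)² + 3×(1.030×10^6)²) = 2.539×10^6 N·mm.
d³ = 16×2.539×10^6/(π×94.21) = 137200 mm³.
d = 51.58 mm.

d = 51.6 mm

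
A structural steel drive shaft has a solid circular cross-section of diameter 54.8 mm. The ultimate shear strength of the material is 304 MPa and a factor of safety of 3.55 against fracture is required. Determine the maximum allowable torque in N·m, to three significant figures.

T_allow = 2770 N·m

τ_allow = 304/3.55 = 85.63 MPa.
For a solid shaft T_allow = τ_allow·πd³/16; πd³/16 = π×54.8³/16 = 32310 mm³.
T_allow = 85.63×32310 = 2.767×10^6 N·mm = 2767 N·m.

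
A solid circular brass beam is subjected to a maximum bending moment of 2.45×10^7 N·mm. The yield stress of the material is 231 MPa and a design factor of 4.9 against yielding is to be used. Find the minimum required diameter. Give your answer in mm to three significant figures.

σ_allow = 231/4.9 = 47.14 MPa.
For a solid circular section σ = 32M/(πd³), so d³ = 32M/(π σ_allow) = 32×2.4500×10^7/(π×47.14) = 5.294×10^6 mm³.
d = 174.3 mm.

d = 174 mm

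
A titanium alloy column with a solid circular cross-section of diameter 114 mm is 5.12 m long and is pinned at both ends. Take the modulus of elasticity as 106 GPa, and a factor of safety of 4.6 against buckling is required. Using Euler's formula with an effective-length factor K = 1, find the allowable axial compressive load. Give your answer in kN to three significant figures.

P_allow = 71.9 kN

I = πd⁴/64 = π×114⁴/64 = 8.291×10^6 mm⁴.
Effective length L_e = KL = 1×5.12 m = 5120 mm.
Euler critical load P_cr = π²EI/L_e² = π²×106000×8.291×10^6/5120² = 330900 N.
P_allow = P_cr/n = 330900/4.6 = 71930 N.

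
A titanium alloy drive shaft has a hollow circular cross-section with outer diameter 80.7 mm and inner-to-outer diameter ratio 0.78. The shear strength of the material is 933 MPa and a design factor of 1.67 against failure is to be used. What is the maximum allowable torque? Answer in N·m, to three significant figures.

τ_allow = 933/1.67 = 558.7 MPa.
For a hollow shaft T_allow = τ_allow·πd_o³(1−k⁴)/16 with 1−k⁴ = 0.6298, so πd_o³(1−k⁴)/16 = 65000 mm³.
T_allow = 558.7×65000 = 3.631×10^7 N·mm = 36310 N·m.

T_allow = 36300 N·m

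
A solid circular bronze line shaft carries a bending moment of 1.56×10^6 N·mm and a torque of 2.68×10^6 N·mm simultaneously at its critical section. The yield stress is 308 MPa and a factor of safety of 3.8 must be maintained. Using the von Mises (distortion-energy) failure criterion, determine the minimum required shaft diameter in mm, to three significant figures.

d = 70.6 mm

σ_allow = σ_y/n = 308/3.8 = 81.05 MPa.
For a solid shaft σ_b = 32M/(πd³) and τ = 16T/(πd³), so the von Mises stress is σ' = (16/πd³)·√(4M²+3T²).
√(4M²+3T²) = √(4×(1.560×10^6)² + 3×(2.680×10^6)²) = 5.593×10^6 N·mm.
d³ = 16×5.593×10^6/(π×81.05) = 351400 mm³.
d = 70.57 mm.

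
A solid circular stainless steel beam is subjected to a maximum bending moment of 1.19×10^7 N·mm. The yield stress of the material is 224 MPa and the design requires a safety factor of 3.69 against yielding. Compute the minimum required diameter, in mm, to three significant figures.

σ_allow = 224/3.69 = 60.70 MPa.
For a solid circular section σ = 32M/(πd³), so d³ = 32M/(π σ_allow) = 32×1.1900×10^7/(π×60.70) = 1.997×10^6 mm³.
d = 125.9 mm.

d = 126 mm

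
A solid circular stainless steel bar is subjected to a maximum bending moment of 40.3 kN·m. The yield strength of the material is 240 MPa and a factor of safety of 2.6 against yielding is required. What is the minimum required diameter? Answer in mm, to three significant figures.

σ_allow = 240/2.6 = 92.31 MPa.
For a solid circular section σ = 32M/(πd³), so d³ = 32M/(π σ_allow) = 32×4.0300×10^7/(π×92.31) = 4.447×10^6 mm³.
d = 164.4 mm.

d = 164 mm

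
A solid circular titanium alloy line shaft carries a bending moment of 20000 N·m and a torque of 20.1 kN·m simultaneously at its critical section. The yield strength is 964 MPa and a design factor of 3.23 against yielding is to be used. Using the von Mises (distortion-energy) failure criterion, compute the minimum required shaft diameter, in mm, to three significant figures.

d = 96.7 mm

σ_allow = σ_y/n = 964/3.23 = 298.5 MPa.
For a solid shaft σ_b = 32M/(πd³) and τ = 16T/(πd³), so the von Mises stress is σ' = (16/πd³)·√(4M²+3T²).
√(4M²+3T²) = √(4×(2.000×10^7)² + 3×(2.010×10^7)²) = 5.303×10^7 N·mm.
d³ = 16×5.303×10^7/(π×298.5) = 904900 mm³.
d = 96.72 mm.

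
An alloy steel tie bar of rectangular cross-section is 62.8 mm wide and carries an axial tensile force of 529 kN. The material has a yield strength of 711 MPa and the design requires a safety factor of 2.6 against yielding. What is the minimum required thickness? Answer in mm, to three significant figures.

t = 30.8 mm

σ_allow = 711/2.6 = 273.5 MPa.
Required area A = F/σ_allow = 529000/273.5 = 1934 mm².
t = A/w = 1934/62.8 = 30.80 mm.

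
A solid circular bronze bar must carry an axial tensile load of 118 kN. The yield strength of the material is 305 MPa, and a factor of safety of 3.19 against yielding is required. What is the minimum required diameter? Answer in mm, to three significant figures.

Allowable stress σ_allow = 305/3.19 = 95.61 MPa.
Required area A = F/σ_allow = 118000/95.61 = 1234 mm².
A = πd²/4 → d = √(4A/π) = 39.64 mm.

d = 39.6 mm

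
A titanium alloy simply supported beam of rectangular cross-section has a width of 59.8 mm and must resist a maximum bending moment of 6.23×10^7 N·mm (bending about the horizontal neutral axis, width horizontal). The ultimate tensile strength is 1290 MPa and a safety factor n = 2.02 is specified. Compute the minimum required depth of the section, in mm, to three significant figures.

h = 98.9 mm

σ_allow = 1290/2.02 = 638.6 MPa.
For a rectangular section σ = 6M/(bh²), so h² = 6M/(b σ_allow) = 6×6.2300×10^7/(59.8×638.6) = 9788 mm².
h = 98.93 mm.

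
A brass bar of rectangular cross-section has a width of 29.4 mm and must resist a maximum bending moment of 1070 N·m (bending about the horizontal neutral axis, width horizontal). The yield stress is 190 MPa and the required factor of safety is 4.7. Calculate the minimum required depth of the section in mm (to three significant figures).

σ_allow = 190/4.7 = 40.43 MPa.
For a rectangular section σ = 6M/(bh²), so h² = 6M/(b σ_allow) = 6×1070000/(29.4×40.43) = 5402 mm².
h = 73.50 mm.

h = 73.5 mm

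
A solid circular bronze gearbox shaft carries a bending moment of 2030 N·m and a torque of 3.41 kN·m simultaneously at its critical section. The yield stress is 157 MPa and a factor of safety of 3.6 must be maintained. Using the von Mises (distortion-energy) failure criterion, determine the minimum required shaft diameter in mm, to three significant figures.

σ_allow = σ_y/n = 157/3.6 = 43.61 MPa.
For a solid shaft σ_b = 32M/(πd³) and τ = 16T/(πd³), so the von Mises stress is σ' = (16/πd³)·√(4M²+3T²).
√(4M²+3T²) = √(4×(2.030×10^6)² + 3×(3.410×10^6)²) = 7.167×10^6 N·mm.
d³ = 16×7.167×10^6/(π×43.61) = 837000 mm³.
d = 94.24 mm.

d = 94.2 mm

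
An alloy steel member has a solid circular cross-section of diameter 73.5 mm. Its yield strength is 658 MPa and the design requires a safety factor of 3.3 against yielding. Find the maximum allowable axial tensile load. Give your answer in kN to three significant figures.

σ_allow = 658/3.3 = 199.4 MPa.
A = πd²/4 = π×73.5²/4 = 4243 mm².
F_allow = σ_allow × A = 199.4×4243 = 846000 N.

F_allow = 846 kN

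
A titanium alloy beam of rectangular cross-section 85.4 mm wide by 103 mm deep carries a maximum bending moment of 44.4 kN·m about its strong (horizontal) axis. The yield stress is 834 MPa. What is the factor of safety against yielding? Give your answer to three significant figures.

n = 2.84

Section modulus S = bh²/6 = 85.4×103²/6 = 151000 mm³.
σ = M/S = 4.4400×10^7/151000 = 294.0 MPa.
n = 834/294.0 = 2.836.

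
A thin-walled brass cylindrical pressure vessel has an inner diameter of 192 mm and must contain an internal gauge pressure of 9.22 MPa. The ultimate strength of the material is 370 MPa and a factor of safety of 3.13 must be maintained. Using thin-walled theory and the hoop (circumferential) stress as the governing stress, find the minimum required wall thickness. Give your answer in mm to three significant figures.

σ_allow = 370/3.13 = 118.2 MPa.
Hoop stress σ_h = pD/(2t), so t = pD/(2σ_allow) = 9.22×192/(2×118.2) = 7.488 mm.

t = 7.49 mm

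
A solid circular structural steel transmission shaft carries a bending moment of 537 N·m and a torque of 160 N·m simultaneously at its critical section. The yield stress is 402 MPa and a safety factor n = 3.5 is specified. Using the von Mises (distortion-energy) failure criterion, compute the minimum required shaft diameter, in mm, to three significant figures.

σ_allow = σ_y/n = 402/3.5 = 114.9 MPa.
For a solid shaft σ_b = 32M/(πd³) and τ = 16T/(πd³), so the von Mises stress is σ' = (16/πd³)·√(4M²+3T²).
√(4M²+3T²) = √(4×(537000)² + 3×(160000)²) = 1.109×10^6 N·mm.
d³ = 16×1.109×10^6/(π×114.9) = 49180 mm³.
d = 36.64 mm.

d = 36.6 mm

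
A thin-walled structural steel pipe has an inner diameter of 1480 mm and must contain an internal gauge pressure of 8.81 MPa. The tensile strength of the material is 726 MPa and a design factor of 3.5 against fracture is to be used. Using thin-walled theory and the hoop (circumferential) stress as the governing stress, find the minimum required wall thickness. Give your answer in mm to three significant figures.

σ_allow = 726/3.5 = 207.4 MPa.
Hoop stress σ_h = pD/(2t), so t = pD/(2σ_allow) = 8.81×1480/(2×207.4) = 31.43 mm.

t = 31.4 mm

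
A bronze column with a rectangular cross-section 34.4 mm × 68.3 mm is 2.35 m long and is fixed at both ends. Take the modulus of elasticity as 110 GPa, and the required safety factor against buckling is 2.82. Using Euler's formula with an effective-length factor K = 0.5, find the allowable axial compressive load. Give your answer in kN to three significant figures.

Buckling occurs about the weak axis: I_min = h·b³/12 = 68.3×34.4³/12 = 231700 mm⁴ (b = 34.4 mm is the smaller dimension).
Effective length L_e = KL = 0.5×2.35 m = 1175 mm.
Euler critical load P_cr = π²EI/L_e² = π²×110000×231700/1175² = 182200 N.
P_allow = P_cr/n = 182200/2.82 = 64610 N.

P_allow = 64.6 kN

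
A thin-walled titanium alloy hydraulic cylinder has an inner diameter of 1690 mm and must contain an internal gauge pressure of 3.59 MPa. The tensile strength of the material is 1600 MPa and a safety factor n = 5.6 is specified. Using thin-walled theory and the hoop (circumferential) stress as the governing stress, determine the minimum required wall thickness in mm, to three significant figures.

σ_allow = 1600/5.6 = 285.7 MPa.
Hoop stress σ_h = pD/(2t), so t = pD/(2σ_allow) = 3.59×1690/(2×285.7) = 10.62 mm.

t = 10.6 mm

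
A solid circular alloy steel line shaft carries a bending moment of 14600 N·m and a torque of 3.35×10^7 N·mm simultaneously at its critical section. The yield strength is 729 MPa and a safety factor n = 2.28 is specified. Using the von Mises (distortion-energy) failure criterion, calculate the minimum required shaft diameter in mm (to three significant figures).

σ_allow = σ_y/n = 729/2.28 = 319.7 MPa.
For a solid shaft σ_b = 32M/(πd³) and τ = 16T/(πd³), so the von Mises stress is σ' = (16/πd³)·√(4M²+3T²).
√(4M²+3T²) = √(4×(1.460×10^7)² + 3×(3.350×10^7)²) = 6.496×10^7 N·mm.
d³ = 16×6.496×10^7/(π×319.7) = 1.035×10^6 mm³.
d = 101.1 mm.

d = 101 mm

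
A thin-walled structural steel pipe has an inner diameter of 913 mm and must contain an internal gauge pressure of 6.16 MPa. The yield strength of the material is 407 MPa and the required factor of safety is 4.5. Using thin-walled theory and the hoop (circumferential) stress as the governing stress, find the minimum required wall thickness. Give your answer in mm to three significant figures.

σ_allow = 407/4.5 = 90.44 MPa.
Hoop stress σ_h = pD/(2t), so t = pD/(2σ_allow) = 6.16×913/(2×90.44) = 31.09 mm.

t = 31.1 mm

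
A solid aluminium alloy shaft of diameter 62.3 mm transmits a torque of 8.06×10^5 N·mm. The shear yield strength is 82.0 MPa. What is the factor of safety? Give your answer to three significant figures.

n = 4.83

τ = 16T/(πd³) = 16×806000/(π×62.3³) = 16.98 MPa.
n = τ_limit/τ = 82.0/16.98 = 4.830.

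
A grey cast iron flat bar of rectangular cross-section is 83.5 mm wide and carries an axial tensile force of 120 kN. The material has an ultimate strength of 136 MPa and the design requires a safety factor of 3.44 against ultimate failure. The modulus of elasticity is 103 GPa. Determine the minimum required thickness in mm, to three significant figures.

t = 36.4 mm

σ_allow = 136/3.44 = 39.53 MPa.
Required area A = F/σ_allow = 120000/39.53 = 3035 mm².
t = A/w = 3035/83.5 = 36.35 mm.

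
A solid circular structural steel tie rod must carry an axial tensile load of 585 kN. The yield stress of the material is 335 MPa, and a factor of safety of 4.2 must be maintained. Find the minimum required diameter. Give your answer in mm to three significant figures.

d = 96.6 mm

Allowable stress σ_allow = 335/4.2 = 79.76 MPa.
Required area A = F/σ_allow = 585000/79.76 = 7334 mm².
A = πd²/4 → d = √(4A/π) = 96.64 mm.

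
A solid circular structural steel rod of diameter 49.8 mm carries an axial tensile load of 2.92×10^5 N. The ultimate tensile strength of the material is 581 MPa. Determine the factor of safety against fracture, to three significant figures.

A = πd²/4 = 1948 mm².
σ = F/A = 292000/1948 = 149.9 MPa.
n = 581/149.9 = 3.876.

n = 3.88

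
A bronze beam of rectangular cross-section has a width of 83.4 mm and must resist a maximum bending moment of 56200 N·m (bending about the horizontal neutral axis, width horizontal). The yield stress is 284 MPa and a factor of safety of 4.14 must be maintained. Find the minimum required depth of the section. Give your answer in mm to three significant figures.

h = 243 mm

σ_allow = 284/4.14 = 68.60 MPa.
For a rectangular section σ = 6M/(bh²), so h² = 6M/(b σ_allow) = 6×5.6200×10^7/(83.4×68.60) = 58940 mm².
h = 242.8 mm.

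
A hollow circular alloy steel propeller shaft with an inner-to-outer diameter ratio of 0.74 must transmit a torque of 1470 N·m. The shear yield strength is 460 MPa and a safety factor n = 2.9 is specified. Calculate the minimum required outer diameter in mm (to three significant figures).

τ_allow = 460/2.9 = 158.6 MPa.
For a hollow shaft τ = 16T/[πd_o³(1−k⁴)] with k = 0.74, so 1−k⁴ = 0.7001.
d_o³ = 16T/[π τ_allow (1−k⁴)] = 16×1470000/(π×158.6×0.7001) = 67410 mm³.
d_o = 40.70 mm.

d_o = 40.7 mm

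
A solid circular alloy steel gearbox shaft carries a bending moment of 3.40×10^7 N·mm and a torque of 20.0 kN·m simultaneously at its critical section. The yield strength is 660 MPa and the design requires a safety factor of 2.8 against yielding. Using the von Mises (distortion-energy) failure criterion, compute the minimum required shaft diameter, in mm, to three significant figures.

d = 118 mm

σ_allow = σ_y/n = 660/2.8 = 235.7 MPa.
For a solid shaft σ_b = 32M/(πd³) and τ = 16T/(πd³), so the von Mises stress is σ' = (16/πd³)·√(4M²+3T²).
√(4M²+3T²) = √(4×(3.400×10^7)² + 3×(2.000×10^7)²) = 7.632×10^7 N·mm.
d³ = 16×7.632×10^7/(π×235.7) = 1.649×10^6 mm³.
d = 118.1 mm.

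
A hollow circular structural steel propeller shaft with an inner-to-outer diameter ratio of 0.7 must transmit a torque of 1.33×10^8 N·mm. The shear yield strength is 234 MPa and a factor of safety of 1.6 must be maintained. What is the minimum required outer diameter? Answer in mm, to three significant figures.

τ_allow = 234/1.6 = 146.2 MPa.
For a hollow shaft τ = 16T/[πd_o³(1−k⁴)] with k = 0.7, so 1−k⁴ = 0.7599.
d_o³ = 16T/[π τ_allow (1−k⁴)] = 16×1.3300×10^8/(π×146.2×0.7599) = 6.095×10^6 mm³.
d_o = 182.7 mm.

d_o = 183 mm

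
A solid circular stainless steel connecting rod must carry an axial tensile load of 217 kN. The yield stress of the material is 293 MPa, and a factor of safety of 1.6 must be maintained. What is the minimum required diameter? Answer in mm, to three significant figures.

Allowable stress σ_allow = 293/1.6 = 183.1 MPa.
Required area A = F/σ_allow = 217000/183.1 = 1185 mm².
A = πd²/4 → d = √(4A/π) = 38.84 mm.

d = 38.8 mm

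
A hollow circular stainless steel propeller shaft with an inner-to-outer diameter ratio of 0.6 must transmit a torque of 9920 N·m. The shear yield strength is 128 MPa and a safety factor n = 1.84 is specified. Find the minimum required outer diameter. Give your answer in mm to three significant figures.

d_o = 94.1 mm

τ_allow = 128/1.84 = 69.57 MPa.
For a hollow shaft τ = 16T/[πd_o³(1−k⁴)] with k = 0.6, so 1−k⁴ = 0.8704.
d_o³ = 16T/[π τ_allow (1−k⁴)] = 16×9920000/(π×69.57×0.8704) = 834400 mm³.
d_o = 94.14 mm.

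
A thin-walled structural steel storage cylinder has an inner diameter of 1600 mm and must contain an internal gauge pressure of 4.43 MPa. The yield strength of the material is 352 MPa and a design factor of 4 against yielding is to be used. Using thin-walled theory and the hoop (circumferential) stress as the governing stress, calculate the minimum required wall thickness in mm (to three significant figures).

t = 40.3 mm

σ_allow = 352/4 = 88.00 MPa.
Hoop stress σ_h = pD/(2t), so t = pD/(2σ_allow) = 4.43×1600/(2×88.00) = 40.27 mm.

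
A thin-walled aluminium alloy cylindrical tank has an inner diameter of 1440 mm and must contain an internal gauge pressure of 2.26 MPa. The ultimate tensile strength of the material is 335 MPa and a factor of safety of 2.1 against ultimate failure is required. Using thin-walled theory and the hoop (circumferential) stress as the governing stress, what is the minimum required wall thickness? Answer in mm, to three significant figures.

σ_allow = 335/2.1 = 159.5 MPa.
Hoop stress σ_h = pD/(2t), so t = pD/(2σ_allow) = 2.26×1440/(2×159.5) = 10.20 mm.

t = 10.2 mm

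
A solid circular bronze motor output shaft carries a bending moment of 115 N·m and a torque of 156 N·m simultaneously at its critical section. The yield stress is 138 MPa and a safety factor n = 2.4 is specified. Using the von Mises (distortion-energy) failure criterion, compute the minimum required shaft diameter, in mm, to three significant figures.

σ_allow = σ_y/n = 138/2.4 = 57.50 MPa.
For a solid shaft σ_b = 32M/(πd³) and τ = 16T/(πd³), so the von Mises stress is σ' = (16/πd³)·√(4M²+3T²).
√(4M²+3T²) = √(4×(115000)² + 3×(156000)²) = 354800 N·mm.
d³ = 16×354800/(π×57.50) = 31430 mm³.
d = 31.56 mm.

d = 31.6 mm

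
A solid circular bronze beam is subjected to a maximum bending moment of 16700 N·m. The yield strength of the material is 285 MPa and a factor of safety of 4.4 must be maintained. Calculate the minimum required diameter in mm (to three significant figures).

σ_allow = 285/4.4 = 64.77 MPa.
For a solid circular section σ = 32M/(πd³), so d³ = 32M/(π σ_allow) = 32×1.6700×10^7/(π×64.77) = 2.626×10^6 mm³.
d = 138.0 mm.

d = 138 mm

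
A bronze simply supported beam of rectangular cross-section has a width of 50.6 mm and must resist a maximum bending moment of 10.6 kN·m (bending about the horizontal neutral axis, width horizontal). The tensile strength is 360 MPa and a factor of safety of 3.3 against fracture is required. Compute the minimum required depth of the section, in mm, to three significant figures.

h = 107 mm

σ_allow = 360/3.3 = 109.1 MPa.
For a rectangular section σ = 6M/(bh²), so h² = 6M/(b σ_allow) = 6×1.0600×10^7/(50.6×109.1) = 11520 mm².
h = 107.3 mm.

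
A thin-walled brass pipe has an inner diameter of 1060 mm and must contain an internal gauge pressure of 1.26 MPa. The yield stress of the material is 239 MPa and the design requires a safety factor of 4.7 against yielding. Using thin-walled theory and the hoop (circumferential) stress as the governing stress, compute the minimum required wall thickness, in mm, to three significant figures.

t = 13.1 mm

σ_allow = 239/4.7 = 50.85 MPa.
Hoop stress σ_h = pD/(2t), so t = pD/(2σ_allow) = 1.26×1060/(2×50.85) = 13.13 mm.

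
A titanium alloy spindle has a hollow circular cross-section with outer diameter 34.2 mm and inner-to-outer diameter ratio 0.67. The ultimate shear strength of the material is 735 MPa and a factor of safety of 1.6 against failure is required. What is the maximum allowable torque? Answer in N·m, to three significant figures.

T_allow = 2880 N·m

τ_allow = 735/1.6 = 459.4 MPa.
For a hollow shaft T_allow = τ_allow·πd_o³(1−k⁴)/16 with 1−k⁴ = 0.7985, so πd_o³(1−k⁴)/16 = 6272 mm³.
T_allow = 459.4×6272 = 2.881×10^6 N·mm = 2881 N·m.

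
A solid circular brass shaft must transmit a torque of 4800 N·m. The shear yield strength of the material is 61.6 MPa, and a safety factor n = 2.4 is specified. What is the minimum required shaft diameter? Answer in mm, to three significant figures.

d = 98.4 mm

Allowable shear stress τ_allow = 61.6/2.4 = 25.67 MPa.
For a solid shaft τ = 16T/(πd³), so d³ = 16T/(π τ_allow) = 16×4800000/(π×25.67) = 952400 mm³.
d = (952400)^(1/3) = 98.39 mm.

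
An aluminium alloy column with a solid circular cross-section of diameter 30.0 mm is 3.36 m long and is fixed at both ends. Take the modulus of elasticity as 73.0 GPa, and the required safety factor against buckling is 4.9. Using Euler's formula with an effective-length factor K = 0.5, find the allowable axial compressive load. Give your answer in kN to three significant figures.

P_allow = 2.07 kN

I = πd⁴/64 = π×30.0⁴/64 = 39760 mm⁴.
Effective length L_e = KL = 0.5×3.36 m = 1680 mm.
Euler critical load P_cr = π²EI/L_e² = π²×73000×39760/1680² = 10150 N.
P_allow = P_cr/n = 10150/4.9 = 2071 N.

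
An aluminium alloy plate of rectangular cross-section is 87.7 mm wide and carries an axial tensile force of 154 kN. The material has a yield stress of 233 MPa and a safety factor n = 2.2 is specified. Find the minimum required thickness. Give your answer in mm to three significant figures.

σ_allow = 233/2.2 = 105.9 MPa.
Required area A = F/σ_allow = 154000/105.9 = 1454 mm².
t = A/w = 1454/87.7 = 16.58 mm.

t = 16.6 mm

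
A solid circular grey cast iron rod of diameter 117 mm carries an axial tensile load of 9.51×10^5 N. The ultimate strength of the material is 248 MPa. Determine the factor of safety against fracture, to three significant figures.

n = 2.80

A = πd²/4 = 10750 mm².
σ = F/A = 951000/10750 = 88.45 MPa.
n = 248/88.45 = 2.804.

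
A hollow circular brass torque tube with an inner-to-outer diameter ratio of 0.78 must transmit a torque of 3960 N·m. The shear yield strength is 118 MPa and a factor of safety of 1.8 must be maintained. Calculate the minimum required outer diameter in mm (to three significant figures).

τ_allow = 118/1.8 = 65.56 MPa.
For a hollow shaft τ = 16T/[πd_o³(1−k⁴)] with k = 0.78, so 1−k⁴ = 0.6298.
d_o³ = 16T/[π τ_allow (1−k⁴)] = 16×3960000/(π×65.56×0.6298) = 488400 mm³.
d_o = 78.75 mm.

d_o = 78.8 mm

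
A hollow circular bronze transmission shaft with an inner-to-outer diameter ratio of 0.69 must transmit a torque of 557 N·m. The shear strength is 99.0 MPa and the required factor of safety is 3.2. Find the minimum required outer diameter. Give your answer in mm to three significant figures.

τ_allow = 99.0/3.2 = 30.94 MPa.
For a hollow shaft τ = 16T/[πd_o³(1−k⁴)] with k = 0.69, so 1−k⁴ = 0.7733.
d_o³ = 16T/[π τ_allow (1−k⁴)] = 16×557000/(π×30.94×0.7733) = 118600 mm³.
d_o = 49.13 mm.

d_o = 49.1 mm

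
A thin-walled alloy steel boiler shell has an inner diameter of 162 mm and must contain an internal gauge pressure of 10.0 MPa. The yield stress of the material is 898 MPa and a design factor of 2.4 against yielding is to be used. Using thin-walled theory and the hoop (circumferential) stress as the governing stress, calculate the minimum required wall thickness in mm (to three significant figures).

σ_allow = 898/2.4 = 374.2 MPa.
Hoop stress σ_h = pD/(2t), so t = pD/(2σ_allow) = 10.0×162/(2×374.2) = 2.165 mm.

t = 2.16 mm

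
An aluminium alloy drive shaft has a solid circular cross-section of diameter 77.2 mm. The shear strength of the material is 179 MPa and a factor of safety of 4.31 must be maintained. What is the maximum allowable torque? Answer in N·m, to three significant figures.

T_allow = 3750 N·m

τ_allow = 179/4.31 = 41.53 MPa.
For a solid shaft T_allow = τ_allow·πd³/16; πd³/16 = π×77.2³/16 = 90340 mm³.
T_allow = 41.53×90340 = 3.752×10^6 N·mm = 3752 N·m.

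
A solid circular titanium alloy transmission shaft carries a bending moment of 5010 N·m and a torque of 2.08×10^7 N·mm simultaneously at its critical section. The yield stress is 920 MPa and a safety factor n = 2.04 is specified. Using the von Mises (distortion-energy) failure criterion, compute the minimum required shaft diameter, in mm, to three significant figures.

d = 75.0 mm

σ_allow = σ_y/n = 920/2.04 = 451.0 MPa.
For a solid shaft σ_b = 32M/(πd³) and τ = 16T/(πd³), so the von Mises stress is σ' = (16/πd³)·√(4M²+3T²).
√(4M²+3T²) = √(4×(5.010×10^6)² + 3×(2.080×10^7)²) = 3.739×10^7 N·mm.
d³ = 16×3.739×10^7/(π×451.0) = 422300 mm³.
d = 75.02 mm.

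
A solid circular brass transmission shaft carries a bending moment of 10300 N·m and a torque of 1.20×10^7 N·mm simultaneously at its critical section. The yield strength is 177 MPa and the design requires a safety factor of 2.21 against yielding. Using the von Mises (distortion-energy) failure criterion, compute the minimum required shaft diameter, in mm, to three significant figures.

σ_allow = σ_y/n = 177/2.21 = 80.09 MPa.
For a solid shaft σ_b = 32M/(πd³) and τ = 16T/(πd³), so the von Mises stress is σ' = (16/πd³)·√(4M²+3T²).
√(4M²+3T²) = √(4×(1.030×10^7)² + 3×(1.200×10^7)²) = 2.926×10^7 N·mm.
d³ = 16×2.926×10^7/(π×80.09) = 1.861×10^6 mm³.
d = 123.0 mm.

d = 123 mm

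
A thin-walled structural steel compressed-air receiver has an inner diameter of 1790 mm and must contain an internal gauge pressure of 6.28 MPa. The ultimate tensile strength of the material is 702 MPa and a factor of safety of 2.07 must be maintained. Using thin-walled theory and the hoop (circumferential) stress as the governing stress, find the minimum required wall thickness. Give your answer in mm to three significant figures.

t = 16.6 mm

σ_allow = 702/2.07 = 339.1 MPa.
Hoop stress σ_h = pD/(2t), so t = pD/(2σ_allow) = 6.28×1790/(2×339.1) = 16.57 mm.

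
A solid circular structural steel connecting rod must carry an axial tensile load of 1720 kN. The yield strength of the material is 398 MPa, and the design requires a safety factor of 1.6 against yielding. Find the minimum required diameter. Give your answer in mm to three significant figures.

d = 93.8 mm

Allowable stress σ_allow = 398/1.6 = 248.8 MPa.
Required area A = F/σ_allow = 1720000/248.8 = 6915 mm².
A = πd²/4 → d = √(4A/π) = 93.83 mm.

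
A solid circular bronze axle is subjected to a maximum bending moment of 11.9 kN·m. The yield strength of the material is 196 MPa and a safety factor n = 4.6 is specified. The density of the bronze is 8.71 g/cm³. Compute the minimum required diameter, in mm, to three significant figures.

d = 142 mm

σ_allow = 196/4.6 = 42.61 MPa.
For a solid circular section σ = 32M/(πd³), so d³ = 32M/(π σ_allow) = 32×1.1900×10^7/(π×42.61) = 2.845×10^6 mm³.
d = 141.7 mm.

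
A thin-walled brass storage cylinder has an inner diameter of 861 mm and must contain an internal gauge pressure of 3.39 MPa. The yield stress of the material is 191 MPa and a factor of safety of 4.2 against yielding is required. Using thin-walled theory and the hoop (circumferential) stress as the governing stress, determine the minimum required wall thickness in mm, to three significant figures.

σ_allow = 191/4.2 = 45.48 MPa.
Hoop stress σ_h = pD/(2t), so t = pD/(2σ_allow) = 3.39×861/(2×45.48) = 32.09 mm.

t = 32.1 mm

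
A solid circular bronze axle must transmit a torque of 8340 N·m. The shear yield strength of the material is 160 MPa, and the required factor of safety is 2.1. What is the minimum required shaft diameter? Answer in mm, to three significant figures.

d = 82.3 mm

Allowable shear stress τ_allow = 160/2.1 = 76.19 MPa.
For a solid shaft τ = 16T/(πd³), so d³ = 16T/(π τ_allow) = 16×8340000/(π×76.19) = 557500 mm³.
d = (557500)^(1/3) = 82.30 mm.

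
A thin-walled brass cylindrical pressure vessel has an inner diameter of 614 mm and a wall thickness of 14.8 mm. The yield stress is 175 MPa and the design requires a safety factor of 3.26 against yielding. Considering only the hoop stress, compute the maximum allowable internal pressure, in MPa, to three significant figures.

p_allow = 2.59 MPa

σ_allow = 175/3.26 = 53.68 MPa.
σ_h = pD/(2t) → p_allow = 2σ_allow t/D = 2×53.68×14.8/614 = 2.588 MPa.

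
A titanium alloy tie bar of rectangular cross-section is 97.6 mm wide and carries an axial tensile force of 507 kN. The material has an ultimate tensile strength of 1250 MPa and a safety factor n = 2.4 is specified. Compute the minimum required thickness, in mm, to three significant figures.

σ_allow = 1250/2.4 = 520.8 MPa.
Required area A = F/σ_allow = 507000/520.8 = 973.4 mm².
t = A/w = 973.4/97.6 = 9.974 mm.

t = 9.97 mm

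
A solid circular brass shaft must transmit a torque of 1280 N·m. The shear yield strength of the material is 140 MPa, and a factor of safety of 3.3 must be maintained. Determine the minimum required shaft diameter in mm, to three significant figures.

Allowable shear stress τ_allow = 140/3.3 = 42.42 MPa.
For a solid shaft τ = 16T/(πd³), so d³ = 16T/(π τ_allow) = 16×1280000/(π×42.42) = 153700 mm³.
d = (153700)^(1/3) = 53.56 mm.

d = 53.6 mm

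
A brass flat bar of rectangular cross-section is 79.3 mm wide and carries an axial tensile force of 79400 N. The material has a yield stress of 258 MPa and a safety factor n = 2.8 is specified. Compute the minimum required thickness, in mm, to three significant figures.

σ_allow = 258/2.8 = 92.14 MPa.
Required area A = F/σ_allow = 79400/92.14 = 861.7 mm².
t = A/w = 861.7/79.3 = 10.87 mm.

t = 10.9 mm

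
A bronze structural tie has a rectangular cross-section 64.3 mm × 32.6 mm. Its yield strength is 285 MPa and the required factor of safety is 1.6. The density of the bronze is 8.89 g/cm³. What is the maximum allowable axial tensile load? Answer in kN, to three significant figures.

F_allow = 373 kN

σ_allow = 285/1.6 = 178.1 MPa.
A = 64.3×32.6 = 2096 mm².
F_allow = σ_allow × A = 178.1×2096 = 373400 N.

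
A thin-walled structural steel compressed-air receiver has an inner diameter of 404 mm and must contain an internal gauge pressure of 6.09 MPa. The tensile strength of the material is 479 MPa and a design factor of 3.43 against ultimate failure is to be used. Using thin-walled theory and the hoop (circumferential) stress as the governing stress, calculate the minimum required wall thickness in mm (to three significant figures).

t = 8.81 mm

σ_allow = 479/3.43 = 139.7 MPa.
Hoop stress σ_h = pD/(2t), so t = pD/(2σ_allow) = 6.09×404/(2×139.7) = 8.809 mm.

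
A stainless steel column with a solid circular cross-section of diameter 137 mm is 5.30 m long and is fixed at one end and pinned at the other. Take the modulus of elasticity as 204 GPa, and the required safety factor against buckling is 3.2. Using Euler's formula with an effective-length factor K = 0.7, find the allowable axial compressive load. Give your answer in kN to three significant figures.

I = πd⁴/64 = π×137⁴/64 = 1.729×10^7 mm⁴.
Effective length L_e = KL = 0.7×5.30 m = 3710 mm.
Euler critical load P_cr = π²EI/L_e² = π²×204000×1.729×10^7/3710² = 2.529×10^6 N.
P_allow = P_cr/n = 2.529×10^6/3.2 = 790500 N.

P_allow = 790 kN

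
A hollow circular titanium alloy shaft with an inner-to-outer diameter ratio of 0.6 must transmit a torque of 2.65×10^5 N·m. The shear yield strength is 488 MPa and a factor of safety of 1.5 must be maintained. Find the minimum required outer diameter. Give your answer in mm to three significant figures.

d_o = 168 mm

τ_allow = 488/1.5 = 325.3 MPa.
For a hollow shaft τ = 16T/[πd_o³(1−k⁴)] with k = 0.6, so 1−k⁴ = 0.8704.
d_o³ = 16T/[π τ_allow (1−k⁴)] = 16×2.6500×10^8/(π×325.3×0.8704) = 4.766×10^6 mm³.
d_o = 168.3 mm.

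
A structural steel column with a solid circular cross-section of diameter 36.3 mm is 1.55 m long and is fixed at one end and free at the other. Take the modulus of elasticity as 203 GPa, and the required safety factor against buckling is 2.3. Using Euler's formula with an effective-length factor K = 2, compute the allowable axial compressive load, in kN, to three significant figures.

P_allow = 7.73 kN

I = πd⁴/64 = π×36.3⁴/64 = 85230 mm⁴.
Effective length L_e = KL = 2×1.55 m = 3100 mm.
Euler critical load P_cr = π²EI/L_e² = π²×203000×85230/3100² = 17770 N.
P_allow = P_cr/n = 17770/2.3 = 7726 N.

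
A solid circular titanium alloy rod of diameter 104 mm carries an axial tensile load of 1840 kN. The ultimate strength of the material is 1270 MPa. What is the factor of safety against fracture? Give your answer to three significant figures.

A = πd²/4 = 8495 mm².
σ = F/A = 1840000/8495 = 216.6 MPa.
n = 1270/216.6 = 5.863.

n = 5.86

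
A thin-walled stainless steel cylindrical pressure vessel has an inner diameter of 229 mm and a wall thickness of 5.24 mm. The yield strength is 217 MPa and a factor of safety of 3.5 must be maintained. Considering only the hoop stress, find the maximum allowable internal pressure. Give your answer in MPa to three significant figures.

p_allow = 2.84 MPa

σ_allow = 217/3.5 = 62.00 MPa.
σ_h = pD/(2t) → p_allow = 2σ_allow t/D = 2×62.00×5.24/229 = 2.837 MPa.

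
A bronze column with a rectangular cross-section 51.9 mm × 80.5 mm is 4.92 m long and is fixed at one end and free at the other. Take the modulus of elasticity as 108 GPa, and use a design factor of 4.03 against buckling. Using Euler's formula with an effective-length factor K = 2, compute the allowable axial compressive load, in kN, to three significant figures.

P_allow = 2.56 kN

Buckling occurs about the weak axis: I_min = h·b³/12 = 80.5×51.9³/12 = 937800 mm⁴ (b = 51.9 mm is the smaller dimension).
Effective length L_e = KL = 2×4.92 m = 9840 mm.
Euler critical load P_cr = π²EI/L_e² = π²×108000×937800/9840² = 10320 N.
P_allow = P_cr/n = 10320/4.03 = 2562 N.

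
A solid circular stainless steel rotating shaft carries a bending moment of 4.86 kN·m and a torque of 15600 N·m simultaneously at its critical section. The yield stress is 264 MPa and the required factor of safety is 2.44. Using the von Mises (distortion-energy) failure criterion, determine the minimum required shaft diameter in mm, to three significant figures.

σ_allow = σ_y/n = 264/2.44 = 108.2 MPa.
For a solid shaft σ_b = 32M/(πd³) and τ = 16T/(πd³), so the von Mises stress is σ' = (16/πd³)·√(4M²+3T²).
√(4M²+3T²) = √(4×(4.860×10^6)² + 3×(1.560×10^7)²) = 2.872×10^7 N·mm.
d³ = 16×2.872×10^7/(π×108.2) = 1.352×10^6 mm³.
d = 110.6 mm.

d = 111 mm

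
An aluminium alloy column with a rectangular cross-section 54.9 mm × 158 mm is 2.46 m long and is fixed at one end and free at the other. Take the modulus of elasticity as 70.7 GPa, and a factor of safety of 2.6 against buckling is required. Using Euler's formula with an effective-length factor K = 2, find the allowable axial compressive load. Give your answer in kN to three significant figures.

P_allow = 24.2 kN

Buckling occurs about the weak axis: I_min = h·b³/12 = 158×54.9³/12 = 2.179×10^6 mm⁴ (b = 54.9 mm is the smaller dimension).
Effective length L_e = KL = 2×2.46 m = 4920 mm.
Euler critical load P_cr = π²EI/L_e² = π²×70700×2.179×10^6/4920² = 62800 N.
P_allow = P_cr/n = 62800/2.6 = 24160 N.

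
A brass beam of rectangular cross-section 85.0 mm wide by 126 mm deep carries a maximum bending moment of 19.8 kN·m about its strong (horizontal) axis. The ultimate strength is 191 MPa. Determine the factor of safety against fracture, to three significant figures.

Section modulus S = bh²/6 = 85.0×126²/6 = 224900 mm³.
σ = M/S = 1.9800×10^7/224900 = 88.04 MPa.
n = 191/88.04 = 2.170.

n = 2.17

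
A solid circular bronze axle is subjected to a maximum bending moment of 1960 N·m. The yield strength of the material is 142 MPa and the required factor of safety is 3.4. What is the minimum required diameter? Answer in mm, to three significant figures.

d = 78.2 mm

σ_allow = 142/3.4 = 41.76 MPa.
For a solid circular section σ = 32M/(πd³), so d³ = 32M/(π σ_allow) = 32×1960000/(π×41.76) = 478000 mm³.
d = 78.19 mm.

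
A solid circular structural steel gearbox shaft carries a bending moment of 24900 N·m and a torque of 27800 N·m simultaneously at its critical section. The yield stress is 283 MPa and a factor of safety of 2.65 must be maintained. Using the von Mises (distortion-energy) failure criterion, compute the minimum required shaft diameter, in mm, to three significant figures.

σ_allow = σ_y/n = 283/2.65 = 106.8 MPa.
For a solid shaft σ_b = 32M/(πd³) and τ = 16T/(πd³), so the von Mises stress is σ' = (16/πd³)·√(4M²+3T²).
√(4M²+3T²) = √(4×(2.490×10^7)² + 3×(2.780×10^7)²) = 6.927×10^7 N·mm.
d³ = 16×6.927×10^7/(π×106.8) = 3.304×10^6 mm³.
d = 148.9 mm.

d = 149 mm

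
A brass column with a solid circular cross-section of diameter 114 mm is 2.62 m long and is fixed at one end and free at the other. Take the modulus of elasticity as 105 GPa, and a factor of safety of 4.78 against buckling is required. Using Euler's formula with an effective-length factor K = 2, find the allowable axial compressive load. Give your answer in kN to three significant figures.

I = πd⁴/64 = π×114⁴/64 = 8.291×10^6 mm⁴.
Effective length L_e = KL = 2×2.62 m = 5240 mm.
Euler critical load P_cr = π²EI/L_e² = π²×105000×8.291×10^6/5240² = 312900 N.
P_allow = P_cr/n = 312900/4.78 = 65460 N.

P_allow = 65.5 kN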